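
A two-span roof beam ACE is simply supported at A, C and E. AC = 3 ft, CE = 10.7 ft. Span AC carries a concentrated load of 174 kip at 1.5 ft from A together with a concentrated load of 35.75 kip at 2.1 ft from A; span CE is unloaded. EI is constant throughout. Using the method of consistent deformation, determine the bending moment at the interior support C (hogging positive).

M_C = 25.62 kip·ft

Release continuity at C by inserting a hinge; the redundant is the internal moment M_C. The primary structure is two simply-supported spans AC and CE.
End slopes at the hinge C, treating each span as simply supported:
  span AC: point load 174 at a = 1.5: Pab(L + a)/(6LEI) = 97.88/EI
  span AC: point load 35.75 at a = 2.1: Pab(L + a)/(6LEI) = 19.14/EI
  relative rotation θ_0 = (117 + 0)/EI = 117/EI
A unit hogging moment at C produces rotation L₁/(3EI) + L₂/(3EI) = 4.567/EI.
Slope continuity at C: θ_0 = M_C·4.567/EI, so M_C = 117/4.567 = 25.62 kip·ft (hogging).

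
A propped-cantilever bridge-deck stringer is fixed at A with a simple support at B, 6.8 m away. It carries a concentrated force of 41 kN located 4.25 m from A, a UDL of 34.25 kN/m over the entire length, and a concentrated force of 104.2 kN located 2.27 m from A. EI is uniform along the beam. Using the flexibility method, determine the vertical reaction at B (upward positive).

Remove the prop at B; the released (primary) structure is a cantilever built in at A.
Free-end deflection of the primary structure under the applied loading (downward +):
  point load 41 at a = 4.25: Pa²(3L − a)/(6EI) = 1993/EI
  UDL 34.25: wL⁴/(8EI) = 9154/EI
  point load 104.2 at a = 2.27: Pa²(3L − a)/(6EI) = 1622/EI
  δ_0 = 12770/EI
Flexibility coefficient — unit upward force at B: δ_{BB} = L³/(3EI) = 104.8/EI.
The prop prevents deflection at B: R_B = δ_0/δ_{BB} = 12770/104.8 = 121.8 kN.

R_B = 121.8 kN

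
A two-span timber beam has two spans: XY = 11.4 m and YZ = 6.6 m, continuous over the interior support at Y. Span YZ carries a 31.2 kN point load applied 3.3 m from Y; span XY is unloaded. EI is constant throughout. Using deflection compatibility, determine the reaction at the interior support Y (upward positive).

Release continuity at Y by inserting a hinge; the redundant is the internal moment M_Y. The primary structure is two simply-supported spans XY and YZ.
Discontinuity in slope at Y on the released structure — sum the simple-span end rotations:
  span YZ: point load 31.2 at a = 3.3: Pab(L + b)/(6LEI) = 84.94/EI
  relative rotation θ_0 = (0 + 84.94)/EI = 84.94/EI
A unit hogging moment at Y produces rotation L₁/(3EI) + L₂/(3EI) = 6/EI.
Compatibility: M_Y·(L₁+L₂)/(3EI) = θ_0, giving M_Y = 14.16 kN·m (hogging).
Span XY, ΣM about X with M_Y applied at Y: R_Y^{XY}·11.4 = 0 + 14.16, so R_Y^{XY} = 1.242 kN and R_X = 0 − 1.242 = -1.242 kN.
Span YZ, ΣM about Z: R_Y^{YZ}·6.6 = 103 + 14.16, so R_Y^{YZ} = 17.75 kN and R_Z = 31.2 − 17.75 = 13.46 kN.
R_Y = 1.242 + 17.75 = 18.99 kN.

R_Y = 18.99 kN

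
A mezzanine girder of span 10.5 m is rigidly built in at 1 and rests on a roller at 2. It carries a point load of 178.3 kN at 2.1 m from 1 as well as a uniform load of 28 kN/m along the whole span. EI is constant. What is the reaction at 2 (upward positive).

R_2 = 120.2 kN

Remove the prop at 2; the released (primary) structure is a cantilever built in at 1.
Free-end deflection of the primary structure under the applied loading (downward +):
  point load 178.3 at a = 2.1: Pa²(3L − a)/(6EI) = 3853/EI
  UDL 28: wL⁴/(8EI) = 42543/EI
  δ_0 = 46396/EI
Tip deflection under a unit load at 2: L³/(3EI) = 385.9/EI.
The prop prevents deflection at 2: R_2 = δ_0/δ_{22} = 46396/385.9 = 120.2 kN.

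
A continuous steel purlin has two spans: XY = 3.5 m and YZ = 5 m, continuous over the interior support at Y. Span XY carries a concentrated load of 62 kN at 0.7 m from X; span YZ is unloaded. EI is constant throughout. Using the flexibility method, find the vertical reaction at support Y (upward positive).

R_Y = 16.57 kN

Take M_Y as the redundant. Released structure: two simple spans XY and YZ with a hinge at Y.
Rotations at Y on the released spans (each span's end-slope, ×1/EI):
  span XY: point load 62 at a = 0.7: Pab(L + a)/(6LEI) = 24.3/EI
  relative rotation θ_0 = (24.3 + 0)/EI = 24.3/EI
A unit hogging moment at Y produces rotation L₁/(3EI) + L₂/(3EI) = 2.833/EI.
Compatibility: M_Y·(L₁+L₂)/(3EI) = θ_0, giving M_Y = 8.578 kN·m (hogging).
Span XY, ΣM about X with M_Y applied at Y: R_Y^{XY}·3.5 = 43.4 + 8.578, so R_Y^{XY} = 14.85 kN and R_X = 62 − 14.85 = 47.15 kN.
Span YZ, ΣM about Z: R_Y^{YZ}·5 = 0 + 8.578, so R_Y^{YZ} = 1.716 kN and R_Z = 0 − 1.716 = -1.716 kN.
R_Y = 14.85 + 1.716 = 16.57 kN.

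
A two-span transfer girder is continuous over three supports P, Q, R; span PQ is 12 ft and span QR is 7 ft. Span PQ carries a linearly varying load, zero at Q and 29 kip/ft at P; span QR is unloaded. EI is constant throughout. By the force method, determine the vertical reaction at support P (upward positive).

R_P = 103.2 kip

Release continuity at Q by inserting a hinge; the redundant is the internal moment M_Q. The primary structure is two simply-supported spans PQ and QR.
End slopes at the hinge Q, treating each span as simply supported:
  span PQ: triangular load, peak 29: 7w₀L³/(360EI) = 974.4/EI
  relative rotation θ_0 = (974.4 + 0)/EI = 974.4/EI
A unit hogging moment at Q produces rotation L₁/(3EI) + L₂/(3EI) = 6.333/EI.
Compatibility: M_Q·(L₁+L₂)/(3EI) = θ_0, giving M_Q = 153.9 kip·ft (hogging).
Span PQ, ΣM about P with M_Q applied at Q: R_Q^{PQ}·12 = 696 + 153.9, so R_Q^{PQ} = 70.82 kip and R_P = 174 − 70.82 = 103.2 kip.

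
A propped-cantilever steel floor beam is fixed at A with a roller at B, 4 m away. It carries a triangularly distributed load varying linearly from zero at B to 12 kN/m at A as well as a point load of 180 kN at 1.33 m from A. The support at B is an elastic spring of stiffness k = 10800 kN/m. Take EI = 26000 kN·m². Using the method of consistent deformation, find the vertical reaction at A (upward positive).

R_A = 175.8 kN

Choose R_B as the redundant. The primary structure is the cantilever fixed at A.
Free-end deflection of the primary structure under the applied loading (downward +):
  triangular load, peak 12 at the fixed end: w₀L⁴/(30EI) = 102.4/EI
  point load 180 at a = 1.33: Pa²(3L − a)/(6EI) = 566.2/EI
  δ_0 = 668.6/EI
Flexibility coefficient — unit upward force at B: δ_{BB} = L³/(3EI) = 21.33/EI.
With EI = 26000 kN·m²: δ_0 = 0.025716 m and δ_{BB} = 0.000821 m/kN.
Compatibility — the spring shortens by R_B/k under the reaction it provides: δ_0 − R_B·δ_{BB} = R_B/k. With 1/k = 0.000093 m/kN, R_B = δ_0 / (δ_{BB} + 1/k) = 0.025716 / (0.000821 + 0.000093) = 28.16 kN.
Vertical equilibrium: R_A = ΣP − R_B = 204 − 28.16 = 175.8 kN.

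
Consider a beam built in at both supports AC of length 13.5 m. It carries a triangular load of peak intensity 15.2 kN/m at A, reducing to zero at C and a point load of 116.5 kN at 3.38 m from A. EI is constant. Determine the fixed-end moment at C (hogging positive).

Release both end moments; the primary structure is a simply-supported span AC with redundants M_A and M_C.
End rotations of the released simple span under the applied load (×1/EI):
  at A: triangular load, peak 15.2: w₀L³/(45EI) = 831.1/EI
  at C: triangular load, peak 15.2: 7w₀L³/(360EI) = 727.2/EI
  at A: point load 116.5 at a = 3.38: Pab(L + b)/(6LEI) = 1162/EI
  at C: point load 116.5 at a = 3.38: Pab(L + a)/(6LEI) = 830.4/EI
  θ_A0 = 1993/EI,  θ_C0 = 1558/EI
Flexibility coefficients: a unit moment at one end gives L/(3EI) there and L/(6EI) at the far end, so f₁₁ = f₂₂ = 4.5/EI and f₁₂ = f₂₁ = 2.25/EI.
Compatibility — zero rotation at each built-in end:
  4.5 M_A + 2.25 M_C = 1993
  2.25 M_A + 4.5 M_C = 1558
Solving the pair gives M_A = 359.8 kN·m and M_C = 166.2 kN·m (hogging).

M_C = 166.2 kN·m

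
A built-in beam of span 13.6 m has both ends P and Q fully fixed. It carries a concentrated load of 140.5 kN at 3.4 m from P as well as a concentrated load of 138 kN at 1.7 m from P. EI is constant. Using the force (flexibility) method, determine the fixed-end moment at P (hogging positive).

Take the two fixed-end moments M_P, M_Q as redundants; the released structure is the simple span PQ.
Simple-span end rotations at P and Q under the given loads:
  at P: point load 140.5 at a = 3.4: Pab(L + b)/(6LEI) = 1421/EI
  at Q: point load 140.5 at a = 3.4: Pab(L + a)/(6LEI) = 1015/EI
  at P: point load 138 at a = 1.7: Pab(L + b)/(6LEI) = 872.4/EI
  at Q: point load 138 at a = 1.7: Pab(L + a)/(6LEI) = 523.5/EI
  θ_P0 = 2294/EI,  θ_Q0 = 1539/EI
Flexibility coefficients: a unit moment at one end gives L/(3EI) there and L/(6EI) at the far end, so f₁₁ = f₂₂ = 4.533/EI and f₁₂ = f₂₁ = 2.267/EI.
Compatibility — zero rotation at each built-in end:
  4.533 M_P + 2.267 M_Q = 2294
  2.267 M_P + 4.533 M_Q = 1539
Solving the pair gives M_P = 448.3 kN·m and M_Q = 115.2 kN·m (hogging).

M_P = 448.3 kN·m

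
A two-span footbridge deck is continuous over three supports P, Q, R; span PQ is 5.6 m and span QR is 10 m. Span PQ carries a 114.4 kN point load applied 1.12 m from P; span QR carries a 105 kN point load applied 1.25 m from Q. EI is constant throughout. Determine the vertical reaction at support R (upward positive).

R_R = 4.016 kN

Take M_Q as the redundant. Released structure: two simple spans PQ and QR with a hinge at Q.
Rotations at Q on the released spans (each span's end-slope, ×1/EI):
  span PQ: point load 114.4 at a = 1.12: Pab(L + a)/(6LEI) = 114.8/EI
  span QR: point load 105 at a = 1.25: Pab(L + b)/(6LEI) = 358.9/EI
  relative rotation θ_0 = (114.8 + 358.9)/EI = 473.7/EI
A unit hogging moment at Q produces rotation L₁/(3EI) + L₂/(3EI) = 5.2/EI.
Compatibility: M_Q·(L₁+L₂)/(3EI) = θ_0, giving M_Q = 91.09 kN·m (hogging).
Span QR, ΣM about R: R_Q^{QR}·10 = 918.8 + 91.09, so R_Q^{QR} = 101 kN and R_R = 105 − 101 = 4.016 kN.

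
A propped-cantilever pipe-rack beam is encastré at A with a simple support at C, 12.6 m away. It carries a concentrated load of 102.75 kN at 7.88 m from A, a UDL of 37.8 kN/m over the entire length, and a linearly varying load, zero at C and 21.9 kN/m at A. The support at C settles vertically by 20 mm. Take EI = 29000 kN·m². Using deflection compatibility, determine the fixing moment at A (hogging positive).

M_A = 1201 kN·m

Choose R_C as the redundant. The primary structure is the cantilever fixed at A.
Free-end deflection of the primary structure under the applied loading (downward +):
  point load 102.75 at a = 7.88: Pa²(3L − a)/(6EI) = 31816/EI
  UDL 37.8: wL⁴/(8EI) = 119092/EI
  triangular load, peak 21.9 at the fixed end: w₀L⁴/(30EI) = 18399/EI
  δ_0 = 169308/EI
Tip deflection under a unit load at C: L³/(3EI) = 666.8/EI.
With EI = 29000 kN·m²: δ_0 = 5.8382 m and δ_{CC} = 0.022993 m/kN.
Compatibility — the beam at C must follow the support down by 0.02 m: δ_0 − R_C·δ_{CC} = 0.02, so R_C = (5.8382 − 0.02)/0.022993 = 253 kN.
Moment equilibrium about A: M_A = Σ(load moments about A) − R_C·L = 4390 − 253×12.6 = 1201 kN·m.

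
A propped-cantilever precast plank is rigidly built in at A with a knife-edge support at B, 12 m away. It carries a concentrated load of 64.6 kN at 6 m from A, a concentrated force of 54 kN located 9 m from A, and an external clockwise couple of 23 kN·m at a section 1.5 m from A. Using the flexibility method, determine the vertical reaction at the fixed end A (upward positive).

Take the reaction at B as the redundant and release it; the primary structure is a cantilever fixed at A.
Free-end deflection of the primary structure under the applied loading (downward +):
  point load 64.6 at a = 6: Pa²(3L − a)/(6EI) = 11628/EI
  point load 54 at a = 9: Pa²(3L − a)/(6EI) = 19683/EI
  clockwise couple 23 at a = 1.5: M₀a(2L − a)/(2EI) = 388.1/EI
  δ_0 = 31699/EI
Tip deflection under a unit load at B: L³/(3EI) = 576/EI.
Compatibility at B: δ_0 − R_B·δ_{BB} = 0, so R_B = 31699/576 = 55.03 kN.
Vertical equilibrium: R_A = ΣP − R_B = 118.6 − 55.03 = 63.57 kN.

R_A = 63.57 kN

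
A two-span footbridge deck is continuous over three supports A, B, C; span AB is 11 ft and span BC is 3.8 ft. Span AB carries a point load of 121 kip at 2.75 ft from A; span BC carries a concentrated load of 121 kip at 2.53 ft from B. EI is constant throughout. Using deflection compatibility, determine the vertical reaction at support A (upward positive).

R_A = 78.62 kip

Take M_B as the redundant. Released structure: two simple spans AB and BC with a hinge at B.
Discontinuity in slope at B on the released structure — sum the simple-span end rotations:
  span AB: point load 121 at a = 2.75: Pab(L + a)/(6LEI) = 571.9/EI
  span BC: point load 121 at a = 2.53: Pab(L + b)/(6LEI) = 86.45/EI
  relative rotation θ_0 = (571.9 + 86.45)/EI = 658.4/EI
A unit hogging moment at B produces rotation L₁/(3EI) + L₂/(3EI) = 4.933/EI.
Compatibility: M_B·(L₁+L₂)/(3EI) = θ_0, giving M_B = 133.5 kip·ft (hogging).
Span AB, ΣM about A with M_B applied at B: R_B^{AB}·11 = 332.8 + 133.5, so R_B^{AB} = 42.38 kip and R_A = 121 − 42.38 = 78.62 kip.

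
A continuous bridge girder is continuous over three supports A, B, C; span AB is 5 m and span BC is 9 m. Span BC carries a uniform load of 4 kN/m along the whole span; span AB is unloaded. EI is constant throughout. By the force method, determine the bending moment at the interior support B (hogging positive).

Take M_B as the redundant. Released structure: two simple spans AB and BC with a hinge at B.
End slopes at the hinge B, treating each span as simply supported:
  span BC: UDL 4: wL³/(24EI) = 121.5/EI
  relative rotation θ_0 = (0 + 121.5)/EI = 121.5/EI
A unit hogging moment at B produces rotation L₁/(3EI) + L₂/(3EI) = 4.667/EI.
Compatibility: M_B·(L₁+L₂)/(3EI) = θ_0, giving M_B = 26.04 kN·m (hogging).

M_B = 26.04 kN·m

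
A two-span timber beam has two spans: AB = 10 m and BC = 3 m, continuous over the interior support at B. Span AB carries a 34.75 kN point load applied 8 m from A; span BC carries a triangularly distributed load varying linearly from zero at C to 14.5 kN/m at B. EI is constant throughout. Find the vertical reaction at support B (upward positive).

Release continuity at B by inserting a hinge; the redundant is the internal moment M_B. The primary structure is two simply-supported spans AB and BC.
Discontinuity in slope at B on the released structure — sum the simple-span end rotations:
  span AB: point load 34.75 at a = 8: Pab(L + a)/(6LEI) = 166.8/EI
  span BC: triangular load, peak 14.5: w₀L³/(45EI) = 8.7/EI
  relative rotation θ_0 = (166.8 + 8.7)/EI = 175.5/EI
A unit hogging moment at B produces rotation L₁/(3EI) + L₂/(3EI) = 4.333/EI.
Slope continuity at B: θ_0 = M_B·4.333/EI, so M_B = 175.5/4.333 = 40.5 kN·m (hogging).
Span AB, ΣM about A with M_B applied at B: R_B^{AB}·10 = 278 + 40.5, so R_B^{AB} = 31.85 kN and R_A = 34.75 − 31.85 = 2.9 kN.
Span BC, ΣM about C: R_B^{BC}·3 = 43.5 + 40.5, so R_B^{BC} = 28 kN and R_C = 21.75 − 28 = -6.25 kN.
R_B = 31.85 + 28 = 59.85 kN.

R_B = 59.85 kN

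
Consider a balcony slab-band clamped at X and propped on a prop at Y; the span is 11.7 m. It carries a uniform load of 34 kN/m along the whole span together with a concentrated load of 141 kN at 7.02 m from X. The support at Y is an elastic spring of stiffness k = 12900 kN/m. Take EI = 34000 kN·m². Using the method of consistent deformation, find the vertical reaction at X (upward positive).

R_X = 329.7 kN

Choose R_Y as the redundant. The primary structure is the cantilever fixed at X.
Deflection at Y on the released cantilever, summing each load's contribution:
  UDL 34: wL⁴/(8EI) = 79640/EI
  point load 141 at a = 7.02: Pa²(3L − a)/(6EI) = 32519/EI
  δ_0 = 112159/EI
Tip deflection under a unit load at Y: L³/(3EI) = 533.9/EI.
With EI = 34000 kN·m²: δ_0 = 3.2988 m and δ_{YY} = 0.015702 m/kN.
Compatibility — the spring shortens by R_Y/k under the reaction it provides: δ_0 − R_Y·δ_{YY} = R_Y/k. With 1/k = 0.000078 m/kN, R_Y = δ_0 / (δ_{YY} + 1/k) = 3.2988 / (0.015702 + 0.000078) = 209.1 kN.
Vertical equilibrium: R_X = ΣP − R_Y = 538.8 − 209.1 = 329.7 kN.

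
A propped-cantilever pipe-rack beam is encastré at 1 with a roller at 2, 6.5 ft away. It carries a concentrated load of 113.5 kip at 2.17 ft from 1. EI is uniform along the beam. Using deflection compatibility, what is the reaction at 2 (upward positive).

Choose R_2 as the redundant. The primary structure is the cantilever fixed at 1.
Downward deflection at the released point 2 due to the loads:
  point load 113.5 at a = 2.17: Pa²(3L − a)/(6EI) = 1544/EI
Flexibility coefficient — unit upward force at 2: δ_{22} = L³/(3EI) = 91.54/EI.
The prop prevents deflection at 2: R_2 = δ_0/δ_{22} = 1544/91.54 = 16.86 kip.

R_2 = 16.86 kip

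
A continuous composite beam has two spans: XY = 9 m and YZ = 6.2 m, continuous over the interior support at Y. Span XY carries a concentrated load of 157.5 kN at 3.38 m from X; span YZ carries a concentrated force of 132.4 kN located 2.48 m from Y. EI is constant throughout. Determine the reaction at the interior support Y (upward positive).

Release continuity at Y by inserting a hinge; the redundant is the internal moment M_Y. The primary structure is two simply-supported spans XY and YZ.
End slopes at the hinge Y, treating each span as simply supported:
  span XY: point load 157.5 at a = 3.38: Pab(L + a)/(6LEI) = 685.9/EI
  span YZ: point load 132.4 at a = 2.48: Pab(L + b)/(6LEI) = 325.7/EI
  relative rotation θ_0 = (685.9 + 325.7)/EI = 1012/EI
A unit hogging moment at Y produces rotation L₁/(3EI) + L₂/(3EI) = 5.067/EI.
Slope continuity at Y: θ_0 = M_Y·5.067/EI, so M_Y = 1012/5.067 = 199.7 kN·m (hogging).
Span XY, ΣM about X with M_Y applied at Y: R_Y^{XY}·9 = 532.4 + 199.7, so R_Y^{XY} = 81.33 kN and R_X = 157.5 − 81.33 = 76.17 kN.
Span YZ, ΣM about Z: R_Y^{YZ}·6.2 = 492.5 + 199.7, so R_Y^{YZ} = 111.6 kN and R_Z = 132.4 − 111.6 = 20.76 kN.
R_Y = 81.33 + 111.6 = 193 kN.

R_Y = 193 kN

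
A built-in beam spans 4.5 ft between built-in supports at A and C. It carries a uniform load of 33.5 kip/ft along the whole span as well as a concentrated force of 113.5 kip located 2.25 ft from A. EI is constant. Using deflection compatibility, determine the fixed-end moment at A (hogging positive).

M_A = 120.4 kip·ft

Take the two fixed-end moments M_A, M_C as redundants; the released structure is the simple span AC.
On the primary (simply-supported) span, the end slopes from the loading are:
  at A: UDL 33.5: wL³/(24EI) = 127.2/EI
  at C: UDL 33.5: wL³/(24EI) = 127.2/EI
  at A: point load 113.5 at a = 2.25: Pab(L + b)/(6LEI) = 143.6/EI
  at C: point load 113.5 at a = 2.25: Pab(L + a)/(6LEI) = 143.6/EI
  θ_A0 = 270.8/EI,  θ_C0 = 270.8/EI
Flexibility coefficients: a unit moment at one end gives L/(3EI) there and L/(6EI) at the far end, so f₁₁ = f₂₂ = 1.5/EI and f₁₂ = f₂₁ = 0.75/EI.
Compatibility — zero rotation at each built-in end:
  1.5 M_A + 0.75 M_C = 270.8
  0.75 M_A + 1.5 M_C = 270.8
Solving the pair gives M_A = 120.4 kip·ft and M_C = 120.4 kip·ft (hogging).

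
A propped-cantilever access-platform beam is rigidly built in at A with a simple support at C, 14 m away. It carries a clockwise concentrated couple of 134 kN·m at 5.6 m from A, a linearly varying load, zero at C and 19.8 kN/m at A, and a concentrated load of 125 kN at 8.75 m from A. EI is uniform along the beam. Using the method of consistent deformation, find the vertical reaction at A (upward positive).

Release the roller at C. Primary structure: cantilever fixed at A.
Deflection at C on the released cantilever, summing each load's contribution:
  clockwise couple 134 at a = 5.6: M₀a(2L − a)/(2EI) = 8404/EI
  triangular load, peak 19.8 at the fixed end: w₀L⁴/(30EI) = 25355/EI
  point load 125 at a = 8.75: Pa²(3L − a)/(6EI) = 53035/EI
  δ_0 = 86795/EI
Flexibility coefficient — unit upward force at C: δ_{CC} = L³/(3EI) = 914.7/EI.
The prop prevents deflection at C: R_C = δ_0/δ_{CC} = 86795/914.7 = 94.89 kN.
Vertical equilibrium: R_A = ΣP − R_C = 263.6 − 94.89 = 168.7 kN.

R_A = 168.7 kN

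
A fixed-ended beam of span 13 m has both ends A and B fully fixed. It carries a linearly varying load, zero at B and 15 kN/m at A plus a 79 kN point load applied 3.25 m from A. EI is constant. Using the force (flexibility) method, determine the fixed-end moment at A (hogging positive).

Take the two fixed-end moments M_A, M_B as redundants; the released structure is the simple span AB.
End rotations of the released simple span under the applied load (×1/EI):
  at A: triangular load, peak 15: w₀L³/(45EI) = 732.3/EI
  at B: triangular load, peak 15: 7w₀L³/(360EI) = 640.8/EI
  at A: point load 79 at a = 3.25: Pab(L + b)/(6LEI) = 730.1/EI
  at B: point load 79 at a = 3.25: Pab(L + a)/(6LEI) = 521.5/EI
  θ_A0 = 1462/EI,  θ_B0 = 1162/EI
Flexibility coefficients: a unit moment at one end gives L/(3EI) there and L/(6EI) at the far end, so f₁₁ = f₂₂ = 4.333/EI and f₁₂ = f₂₁ = 2.167/EI.
Compatibility — zero rotation at each built-in end:
  4.333 M_A + 2.167 M_B = 1462
  2.167 M_A + 4.333 M_B = 1162
Solving the pair gives M_A = 271.2 kN·m and M_B = 132.6 kN·m (hogging).

M_A = 271.2 kN·m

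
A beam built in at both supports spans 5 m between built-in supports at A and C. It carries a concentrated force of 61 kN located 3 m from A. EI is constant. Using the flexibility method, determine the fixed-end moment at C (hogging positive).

M_C = 43.92 kN·m

Take the two fixed-end moments M_A, M_C as redundants; the released structure is the simple span AC.
On the primary (simply-supported) span, the end slopes from the loading are:
  at A: point load 61 at a = 3: Pab(L + b)/(6LEI) = 85.4/EI
  at C: point load 61 at a = 3: Pab(L + a)/(6LEI) = 97.6/EI
  θ_A0 = 85.4/EI,  θ_C0 = 97.6/EI
Flexibility coefficients: a unit moment at one end gives L/(3EI) there and L/(6EI) at the far end, so f₁₁ = f₂₂ = 1.667/EI and f₁₂ = f₂₁ = 0.8333/EI.
Compatibility — zero rotation at each built-in end:
  1.667 M_A + 0.8333 M_C = 85.4
  0.8333 M_A + 1.667 M_C = 97.6
Solving the pair gives M_A = 29.28 kN·m and M_C = 43.92 kN·m (hogging).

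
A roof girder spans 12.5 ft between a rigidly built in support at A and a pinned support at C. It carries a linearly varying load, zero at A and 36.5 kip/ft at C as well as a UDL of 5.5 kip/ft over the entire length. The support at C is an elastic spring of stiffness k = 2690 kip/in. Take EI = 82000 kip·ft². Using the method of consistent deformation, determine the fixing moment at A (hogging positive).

M_A = 447.5 kip·ft

Remove the prop at C; the released (primary) structure is a cantilever built in at A.
Primary-structure tip deflection at C by superposition:
  triangular load, peak 36.5 at the free end: 11w₀L⁴/(120EI) = 81685/EI
  UDL 5.5: wL⁴/(8EI) = 16785/EI
  δ_0 = 98470/EI
Tip deflection under a unit load at C: L³/(3EI) = 651/EI.
With EI = 82000 kip·ft²: δ_0 = 1.2009 ft and δ_{CC} = 0.00794 ft/kip.
Compatibility — the spring shortens by R_C/k under the reaction it provides: δ_0 − R_C·δ_{CC} = R_C/k. With 1/k = 1/(2690×12) ft/kip = 0.000031 ft/kip, R_C = δ_0 / (δ_{CC} + 1/k) = 1.2009 / (0.00794 + 0.000031) = 150.7 kip.
Moment equilibrium about A: M_A = Σ(load moments about A) − R_C·L = 2331 − 150.7×12.5 = 447.5 kip·ft.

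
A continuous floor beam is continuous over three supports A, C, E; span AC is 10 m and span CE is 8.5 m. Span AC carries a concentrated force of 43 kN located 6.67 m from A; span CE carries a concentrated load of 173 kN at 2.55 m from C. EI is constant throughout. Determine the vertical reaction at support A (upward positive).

R_A = -2.044 kN

Release continuity at C by inserting a hinge; the redundant is the internal moment M_C. The primary structure is two simply-supported spans AC and CE.
Discontinuity in slope at C on the released structure — sum the simple-span end rotations:
  span AC: point load 43 at a = 6.67: Pab(L + a)/(6LEI) = 265.4/EI
  span CE: point load 173 at a = 2.55: Pab(L + b)/(6LEI) = 743.7/EI
  relative rotation θ_0 = (265.4 + 743.7)/EI = 1009/EI
A unit hogging moment at C produces rotation L₁/(3EI) + L₂/(3EI) = 6.167/EI.
Compatibility: M_C·(L₁+L₂)/(3EI) = θ_0, giving M_C = 163.6 kN·m (hogging).
Span AC, ΣM about A with M_C applied at C: R_C^{AC}·10 = 286.8 + 163.6, so R_C^{AC} = 45.04 kN and R_A = 43 − 45.04 = -2.044 kN.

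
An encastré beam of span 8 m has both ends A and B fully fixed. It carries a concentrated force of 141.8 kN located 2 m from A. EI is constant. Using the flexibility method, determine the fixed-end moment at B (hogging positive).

Release both end moments; the primary structure is a simply-supported span AB with redundants M_A and M_B.
End rotations of the released simple span under the applied load (×1/EI):
  at A: point load 141.8 at a = 2: Pab(L + b)/(6LEI) = 496.3/EI
  at B: point load 141.8 at a = 2: Pab(L + a)/(6LEI) = 354.5/EI
  θ_A0 = 496.3/EI,  θ_B0 = 354.5/EI
Flexibility coefficients: a unit moment at one end gives L/(3EI) there and L/(6EI) at the far end, so f₁₁ = f₂₂ = 2.667/EI and f₁₂ = f₂₁ = 1.333/EI.
Compatibility — zero rotation at each built-in end:
  2.667 M_A + 1.333 M_B = 496.3
  1.333 M_A + 2.667 M_B = 354.5
Solving the pair gives M_A = 159.5 kN·m and M_B = 53.17 kN·m (hogging).

M_B = 53.17 kN·m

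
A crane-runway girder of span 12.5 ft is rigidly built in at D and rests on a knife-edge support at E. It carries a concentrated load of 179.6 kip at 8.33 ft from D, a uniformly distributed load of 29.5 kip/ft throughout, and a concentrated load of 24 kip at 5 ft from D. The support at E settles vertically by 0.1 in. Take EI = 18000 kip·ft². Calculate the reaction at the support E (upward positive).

Remove the prop at E; the released (primary) structure is a cantilever built in at D.
Primary-structure tip deflection at E by superposition:
  point load 179.6 at a = 8.33: Pa²(3L − a)/(6EI) = 60587/EI
  UDL 29.5: wL⁴/(8EI) = 90027/EI
  point load 24 at a = 5: Pa²(3L − a)/(6EI) = 3250/EI
  δ_0 = 153864/EI
Tip deflection under a unit load at E: L³/(3EI) = 651/EI.
With EI = 18000 kip·ft²: δ_0 = 8.548 ft and δ_{EE} = 0.036169 ft/kip.
Compatibility — the beam at E must follow the support down by 0.008333 ft: δ_0 − R_E·δ_{EE} = 0.008333, so R_E = (8.548 − 0.008333)/0.036169 = 236.1 kip.

R_E = 236.1 kip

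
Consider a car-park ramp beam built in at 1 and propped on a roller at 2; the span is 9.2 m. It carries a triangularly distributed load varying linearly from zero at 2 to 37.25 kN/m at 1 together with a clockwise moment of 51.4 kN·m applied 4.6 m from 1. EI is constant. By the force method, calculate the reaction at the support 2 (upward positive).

R_2 = 40.56 kN

Take the reaction at 2 as the redundant and release it; the primary structure is a cantilever fixed at 1.
Deflection at 2 on the released cantilever, summing each load's contribution:
  triangular load, peak 37.25 at the fixed end: w₀L⁴/(30EI) = 8895/EI
  clockwise couple 51.4 at a = 4.6: M₀a(2L − a)/(2EI) = 1631/EI
  δ_0 = 10527/EI
Tip deflection under a unit load at 2: L³/(3EI) = 259.6/EI.
Compatibility at 2: δ_0 − R_2·δ_{22} = 0, so R_2 = 10527/259.6 = 40.56 kN.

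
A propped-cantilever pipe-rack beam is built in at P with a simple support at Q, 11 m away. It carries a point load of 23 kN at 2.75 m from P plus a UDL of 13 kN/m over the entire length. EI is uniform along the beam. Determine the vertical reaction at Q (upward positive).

Choose R_Q as the redundant. The primary structure is the cantilever fixed at P.
Free-end deflection of the primary structure under the applied loading (downward +):
  point load 23 at a = 2.75: Pa²(3L − a)/(6EI) = 876.9/EI
  UDL 13: wL⁴/(8EI) = 23792/EI
  δ_0 = 24669/EI
Flexibility coefficient — unit upward force at Q: δ_{QQ} = L³/(3EI) = 443.7/EI.
The prop prevents deflection at Q: R_Q = δ_0/δ_{QQ} = 24669/443.7 = 55.6 kN.

R_Q = 55.6 kN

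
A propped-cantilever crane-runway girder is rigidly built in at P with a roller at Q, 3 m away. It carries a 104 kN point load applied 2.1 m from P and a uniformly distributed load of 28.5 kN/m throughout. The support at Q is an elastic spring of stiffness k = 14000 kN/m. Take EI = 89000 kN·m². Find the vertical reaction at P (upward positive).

Release the roller at Q. Primary structure: cantilever fixed at P.
Downward deflection at the released point Q due to the loads:
  point load 104 at a = 2.1: Pa²(3L − a)/(6EI) = 527.4/EI
  UDL 28.5: wL⁴/(8EI) = 288.6/EI
  δ_0 = 816/EI
Tip deflection under a unit load at Q: L³/(3EI) = 9/EI.
With EI = 89000 kN·m²: δ_0 = 0.009169 m and δ_{QQ} = 0.000101 m/kN.
Compatibility — the spring shortens by R_Q/k under the reaction it provides: δ_0 − R_Q·δ_{QQ} = R_Q/k. With 1/k = 0.000071 m/kN, R_Q = δ_0 / (δ_{QQ} + 1/k) = 0.009169 / (0.000101 + 0.000071) = 53.13 kN.
Vertical equilibrium: R_P = ΣP − R_Q = 189.5 − 53.13 = 136.4 kN.

R_P = 136.4 kN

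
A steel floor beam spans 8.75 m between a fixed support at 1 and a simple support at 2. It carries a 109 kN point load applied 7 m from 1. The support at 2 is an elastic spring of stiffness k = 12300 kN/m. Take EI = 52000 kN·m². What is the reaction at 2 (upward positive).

R_2 = 75.31 kN

Release the roller at 2. Primary structure: cantilever fixed at 1.
Deflection at 2 on the released cantilever, summing each load's contribution:
  point load 109 at a = 7: Pa²(3L − a)/(6EI) = 17136/EI
Tip deflection under a unit load at 2: L³/(3EI) = 223.3/EI.
With EI = 52000 kN·m²: δ_0 = 0.32953 m and δ_{22} = 0.004294 m/kN.
Compatibility — the spring shortens by R_2/k under the reaction it provides: δ_0 − R_2·δ_{22} = R_2/k. With 1/k = 0.000081 m/kN, R_2 = δ_0 / (δ_{22} + 1/k) = 0.32953 / (0.004294 + 0.000081) = 75.31 kN.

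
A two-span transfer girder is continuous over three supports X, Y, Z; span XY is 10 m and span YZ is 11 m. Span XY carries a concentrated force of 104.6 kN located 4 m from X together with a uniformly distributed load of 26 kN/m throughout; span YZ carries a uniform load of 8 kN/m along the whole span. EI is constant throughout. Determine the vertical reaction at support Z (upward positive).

R_Z = 16.56 kN

Release continuity at Y by inserting a hinge; the redundant is the internal moment M_Y. The primary structure is two simply-supported spans XY and YZ.
Rotations at Y on the released spans (each span's end-slope, ×1/EI):
  span XY: point load 104.6 at a = 4: Pab(L + a)/(6LEI) = 585.8/EI
  span XY: UDL 26: wL³/(24EI) = 1083/EI
  span YZ: UDL 8: wL³/(24EI) = 443.7/EI
  relative rotation θ_0 = (1669 + 443.7)/EI = 2113/EI
A unit hogging moment at Y produces rotation L₁/(3EI) + L₂/(3EI) = 7/EI.
Compatibility: M_Y·(L₁+L₂)/(3EI) = θ_0, giving M_Y = 301.8 kN·m (hogging).
Span YZ, ΣM about Z: R_Y^{YZ}·11 = 484 + 301.8, so R_Y^{YZ} = 71.44 kN and R_Z = 88 − 71.44 = 16.56 kN.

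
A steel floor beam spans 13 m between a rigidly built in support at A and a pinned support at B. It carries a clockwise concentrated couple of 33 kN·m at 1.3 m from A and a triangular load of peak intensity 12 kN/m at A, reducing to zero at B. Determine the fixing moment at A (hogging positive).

M_A = 158.8 kN·m

Remove the prop at B; the released (primary) structure is a cantilever built in at A.
Free-end deflection of the primary structure under the applied loading (downward +):
  clockwise couple 33 at a = 1.3: M₀a(2L − a)/(2EI) = 529.8/EI
  triangular load, peak 12 at the fixed end: w₀L⁴/(30EI) = 11424/EI
  δ_0 = 11954/EI
Flexibility coefficient — unit upward force at B: δ_{BB} = L³/(3EI) = 732.3/EI.
The prop prevents deflection at B: R_B = δ_0/δ_{BB} = 11954/732.3 = 16.32 kN.
Moment equilibrium about A: M_A = Σ(load moments about A) − R_B·L = 371 − 16.32×13 = 158.8 kN·m.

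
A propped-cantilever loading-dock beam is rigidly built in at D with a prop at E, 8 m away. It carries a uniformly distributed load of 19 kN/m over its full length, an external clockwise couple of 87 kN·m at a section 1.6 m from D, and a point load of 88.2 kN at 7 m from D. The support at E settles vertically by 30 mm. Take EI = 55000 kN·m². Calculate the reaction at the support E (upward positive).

Take the reaction at E as the redundant and release it; the primary structure is a cantilever fixed at D.
Free-end deflection of the primary structure under the applied loading (downward +):
  UDL 19: wL⁴/(8EI) = 9728/EI
  clockwise couple 87 at a = 1.6: M₀a(2L − a)/(2EI) = 1002/EI
  point load 88.2 at a = 7: Pa²(3L − a)/(6EI) = 12245/EI
  δ_0 = 22975/EI
Flexibility coefficient — unit upward force at E: δ_{EE} = L³/(3EI) = 170.7/EI.
With EI = 55000 kN·m²: δ_0 = 0.41773 m and δ_{EE} = 0.003103 m/kN.
Compatibility — the beam at E must follow the support down by 0.03 m: δ_0 − R_E·δ_{EE} = 0.03, so R_E = (0.41773 − 0.03)/0.003103 = 125 kN.

R_E = 125 kN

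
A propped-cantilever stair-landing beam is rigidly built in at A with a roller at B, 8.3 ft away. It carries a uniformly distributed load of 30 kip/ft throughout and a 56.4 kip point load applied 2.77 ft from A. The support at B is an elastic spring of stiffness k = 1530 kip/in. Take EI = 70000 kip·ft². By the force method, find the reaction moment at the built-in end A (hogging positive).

Remove the prop at B; the released (primary) structure is a cantilever built in at A.
Primary-structure tip deflection at B by superposition:
  UDL 30: wL⁴/(8EI) = 17797/EI
  point load 56.4 at a = 2.77: Pa²(3L − a)/(6EI) = 1596/EI
  δ_0 = 19393/EI
Tip deflection under a unit load at B: L³/(3EI) = 190.6/EI.
With EI = 70000 kip·ft²: δ_0 = 0.27704 ft and δ_{BB} = 0.002723 ft/kip.
Compatibility — the spring shortens by R_B/k under the reaction it provides: δ_0 − R_B·δ_{BB} = R_B/k. With 1/k = 1/(1530×12) ft/kip = 0.000054 ft/kip, R_B = δ_0 / (δ_{BB} + 1/k) = 0.27704 / (0.002723 + 0.000054) = 99.75 kip.
Moment equilibrium about A: M_A = Σ(load moments about A) − R_B·L = 1190 − 99.75×8.3 = 361.6 kip·ft.

M_A = 361.6 kip·ft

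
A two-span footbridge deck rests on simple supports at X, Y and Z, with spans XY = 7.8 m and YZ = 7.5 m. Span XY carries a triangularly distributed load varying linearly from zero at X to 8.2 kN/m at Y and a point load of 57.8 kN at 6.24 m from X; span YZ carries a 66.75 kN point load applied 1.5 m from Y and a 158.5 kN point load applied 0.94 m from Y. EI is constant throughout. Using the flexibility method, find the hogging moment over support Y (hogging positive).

Release continuity at Y by inserting a hinge; the redundant is the internal moment M_Y. The primary structure is two simply-supported spans XY and YZ.
Discontinuity in slope at Y on the released structure — sum the simple-span end rotations:
  span XY: triangular load, peak 8.2: w₀L³/(45EI) = 86.47/EI
  span XY: point load 57.8 at a = 6.24: Pab(L + a)/(6LEI) = 168.8/EI
  span YZ: point load 66.75 at a = 1.5: Pab(L + b)/(6LEI) = 180.2/EI
  span YZ: point load 158.5 at a = 0.94: Pab(L + b)/(6LEI) = 305.4/EI
  relative rotation θ_0 = (255.3 + 485.6)/EI = 740.9/EI
A unit hogging moment at Y produces rotation L₁/(3EI) + L₂/(3EI) = 5.1/EI.
Slope continuity at Y: θ_0 = M_Y·5.1/EI, so M_Y = 740.9/5.1 = 145.3 kN·m (hogging).

M_Y = 145.3 kN·m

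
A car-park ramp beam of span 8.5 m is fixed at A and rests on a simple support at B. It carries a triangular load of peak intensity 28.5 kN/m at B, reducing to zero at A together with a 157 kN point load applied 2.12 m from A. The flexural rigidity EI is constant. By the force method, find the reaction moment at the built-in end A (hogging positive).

M_A = 338.8 kN·m

Release the roller at B. Primary structure: cantilever fixed at A.
Primary-structure tip deflection at B by superposition:
  triangular load, peak 28.5 at the free end: 11w₀L⁴/(120EI) = 13637/EI
  point load 157 at a = 2.12: Pa²(3L − a)/(6EI) = 2750/EI
  δ_0 = 16387/EI
Flexibility coefficient — unit upward force at B: δ_{BB} = L³/(3EI) = 204.7/EI.
The prop prevents deflection at B: R_B = δ_0/δ_{BB} = 16387/204.7 = 80.05 kN.
Moment equilibrium about A: M_A = Σ(load moments about A) − R_B·L = 1019 − 80.05×8.5 = 338.8 kN·m.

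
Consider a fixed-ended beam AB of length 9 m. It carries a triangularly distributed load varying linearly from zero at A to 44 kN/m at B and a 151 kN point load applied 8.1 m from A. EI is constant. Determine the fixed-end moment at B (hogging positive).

Take the two fixed-end moments M_A, M_B as redundants; the released structure is the simple span AB.
On the primary (simply-supported) span, the end slopes from the loading are:
  at A: triangular load, peak 44: 7w₀L³/(360EI) = 623.7/EI
  at B: triangular load, peak 44: w₀L³/(45EI) = 712.8/EI
  at A: point load 151 at a = 8.1: Pab(L + b)/(6LEI) = 201.8/EI
  at B: point load 151 at a = 8.1: Pab(L + a)/(6LEI) = 348.6/EI
  θ_A0 = 825.5/EI,  θ_B0 = 1061/EI
Flexibility coefficients: a unit moment at one end gives L/(3EI) there and L/(6EI) at the far end, so f₁₁ = f₂₂ = 3/EI and f₁₂ = f₂₁ = 1.5/EI.
Compatibility — zero rotation at each built-in end:
  3 M_A + 1.5 M_B = 825.5
  1.5 M_A + 3 M_B = 1061
Solving the pair gives M_A = 131 kN·m and M_B = 288.3 kN·m (hogging).

M_B = 288.3 kN·m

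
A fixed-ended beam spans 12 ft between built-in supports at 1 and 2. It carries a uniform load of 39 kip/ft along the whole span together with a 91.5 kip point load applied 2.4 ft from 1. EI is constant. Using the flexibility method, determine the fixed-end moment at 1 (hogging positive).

M_1 = 608.5 kip·ft

Release both end moments; the primary structure is a simply-supported span 12 with redundants M_1 and M_2.
End rotations of the released simple span under the applied load (×1/EI):
  at 1: UDL 39: wL³/(24EI) = 2808/EI
  at 2: UDL 39: wL³/(24EI) = 2808/EI
  at 1: point load 91.5 at a = 2.4: Pab(L + b)/(6LEI) = 632.4/EI
  at 2: point load 91.5 at a = 2.4: Pab(L + a)/(6LEI) = 421.6/EI
  θ_10 = 3440/EI,  θ_20 = 3230/EI
Flexibility coefficients: a unit moment at one end gives L/(3EI) there and L/(6EI) at the far end, so f₁₁ = f₂₂ = 4/EI and f₁₂ = f₂₁ = 2/EI.
Compatibility — zero rotation at each built-in end:
  4 M_1 + 2 M_2 = 3440
  2 M_1 + 4 M_2 = 3230
Solving the pair gives M_1 = 608.5 kip·ft and M_2 = 503.1 kip·ft (hogging).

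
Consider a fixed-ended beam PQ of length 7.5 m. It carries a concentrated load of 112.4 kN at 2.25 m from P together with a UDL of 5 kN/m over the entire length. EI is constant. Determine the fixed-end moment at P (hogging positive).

Release both end moments; the primary structure is a simply-supported span PQ with redundants M_P and M_Q.
Simple-span end rotations at P and Q under the given loads:
  at P: point load 112.4 at a = 2.25: Pab(L + b)/(6LEI) = 376.2/EI
  at Q: point load 112.4 at a = 2.25: Pab(L + a)/(6LEI) = 287.7/EI
  at P: UDL 5: wL³/(24EI) = 87.89/EI
  at Q: UDL 5: wL³/(24EI) = 87.89/EI
  θ_P0 = 464.1/EI,  θ_Q0 = 375.6/EI
Flexibility coefficients: a unit moment at one end gives L/(3EI) there and L/(6EI) at the far end, so f₁₁ = f₂₂ = 2.5/EI and f₁₂ = f₂₁ = 1.25/EI.
Compatibility — zero rotation at each built-in end:
  2.5 M_P + 1.25 M_Q = 464.1
  1.25 M_P + 2.5 M_Q = 375.6
Solving the pair gives M_P = 147.4 kN·m and M_Q = 76.55 kN·m (hogging).

M_P = 147.4 kN·m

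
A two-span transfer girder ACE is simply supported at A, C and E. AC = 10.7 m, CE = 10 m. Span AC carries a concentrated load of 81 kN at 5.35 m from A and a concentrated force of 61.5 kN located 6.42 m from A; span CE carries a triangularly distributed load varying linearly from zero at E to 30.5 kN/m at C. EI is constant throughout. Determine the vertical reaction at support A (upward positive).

R_A = 41.97 kN

Take M_C as the redundant. Released structure: two simple spans AC and CE with a hinge at C.
Rotations at C on the released spans (each span's end-slope, ×1/EI):
  span AC: point load 81 at a = 5.35: Pab(L + a)/(6LEI) = 579.6/EI
  span AC: point load 61.5 at a = 6.42: Pab(L + a)/(6LEI) = 450.6/EI
  span CE: triangular load, peak 30.5: w₀L³/(45EI) = 677.8/EI
  relative rotation θ_0 = (1030 + 677.8)/EI = 1708/EI
A unit hogging moment at C produces rotation L₁/(3EI) + L₂/(3EI) = 6.9/EI.
Slope continuity at C: θ_0 = M_C·6.9/EI, so M_C = 1708/6.9 = 247.5 kN·m (hogging).
Span AC, ΣM about A with M_C applied at C: R_C^{AC}·10.7 = 828.2 + 247.5, so R_C^{AC} = 100.5 kN and R_A = 142.5 − 100.5 = 41.97 kN.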